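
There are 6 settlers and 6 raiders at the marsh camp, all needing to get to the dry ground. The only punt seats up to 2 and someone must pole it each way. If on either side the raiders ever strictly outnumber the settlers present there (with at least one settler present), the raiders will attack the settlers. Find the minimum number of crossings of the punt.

impossible

Following every safe sequence of crossings from the start, the most of the 12 that can be at the dry ground as the punt arrives there on crossings 1, 3, 5, 7, 9 is 2, 3, 4, 5, 6 respectively; the best ever achieved is 6 of 12.
From crossing 11 on, no configuration arises that was not already reachable earlier: only 15 distinct safe configurations (who is on which side, and where the punt is) can ever be reached, none of them has everyone across, and every continuation just revisits them. They are: 0 settlers + 0 raiders across (punt back at the start); 0 settlers + 1 raider across (punt there); 0 settlers + 1 raider across (punt back at the start); 0 settlers + 2 raiders across (punt there); 0 settlers + 2 raiders across (punt back at the start); 0 settlers + 3 raiders across (punt there); 0 settlers + 3 raiders across (punt back at the start); 0 settlers + 4 raiders across (punt there); 0 settlers + 4 raiders across (punt back at the start); 0 settlers + 5 raiders across (punt there); 0 settlers + 5 raiders across (punt back at the start); 0 settlers + 6 raiders across (punt there); 1 settler + 1 raider across (punt there); 1 settler + 1 raider across (punt back at the start); 2 settlers + 2 raiders across (punt there). So no valid plan exists.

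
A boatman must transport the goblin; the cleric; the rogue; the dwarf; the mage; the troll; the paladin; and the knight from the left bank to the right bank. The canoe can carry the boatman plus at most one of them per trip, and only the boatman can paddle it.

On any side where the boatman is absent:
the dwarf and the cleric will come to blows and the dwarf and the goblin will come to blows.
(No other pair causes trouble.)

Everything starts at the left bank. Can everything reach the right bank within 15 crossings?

Counting alone: the boatman can take at most 1 across per trip to the right bank, so moving all 8 needs at least 8 loaded trips out, with a return between consecutive ones — at least 15 crossings.
The safety rule pushes this higher. Following every safe sequence of crossings, the most of the 8 that can be at the right bank as the canoe arrives there on crossing 15 is 7 — never all 8.
So the move cannot be finished within 15 crossings. (The shortest complete plan takes 17:)
1. Boatman goes to the right bank with the dwarf.
2. Boatman goes back to the left bank alone.
3. Boatman goes to the right bank with the goblin.
4. Boatman goes back to the left bank with the dwarf.
5. Boatman goes to the right bank with the cleric.
6. Boatman goes back to the left bank alone.
7. Boatman goes to the right bank with the rogue.
8. Boatman goes back to the left bank alone.
9. Boatman goes to the right bank with the mage.
10. Boatman goes back to the left bank alone.
11. Boatman goes to the right bank with the troll.
12. Boatman goes back to the left bank alone.
13. Boatman goes to the right bank with the paladin.
14. Boatman goes back to the left bank alone.
15. Boatman goes to the right bank with the knight.
16. Boatman goes back to the left bank alone.
17. Boatman goes to the right bank with the dwarf.

No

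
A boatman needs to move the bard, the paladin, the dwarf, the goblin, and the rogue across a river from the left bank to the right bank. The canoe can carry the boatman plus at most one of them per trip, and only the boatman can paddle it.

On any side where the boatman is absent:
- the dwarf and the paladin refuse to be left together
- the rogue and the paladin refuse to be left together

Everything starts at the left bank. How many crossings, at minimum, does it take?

Counting alone: the boatman can take at most 1 across per trip to the right bank, so moving all 5 needs at least 5 loaded trips out, with a return between consecutive ones — at least 9 crossings.
The safety rule pushes this higher. Following every safe sequence of crossings, the most of the 5 that can be at the right bank as the canoe arrives there on crossing 9 is 4 — never all 5.
So no plan with fewer than 11 crossings exists, and this one achieves 11:
1. Boatman goes to the right bank with the paladin.
2. Boatman goes back to the left bank alone.
3. Boatman goes to the right bank with the bard.
4. Boatman goes back to the left bank alone.
5. Boatman goes to the right bank with the dwarf.
6. Boatman goes back to the left bank with the paladin.
7. Boatman goes to the right bank with the rogue.
8. Boatman goes back to the left bank alone.
9. Boatman goes to the right bank with the goblin.
10. Boatman goes back to the left bank alone.
11. Boatman goes to the right bank with the paladin.

11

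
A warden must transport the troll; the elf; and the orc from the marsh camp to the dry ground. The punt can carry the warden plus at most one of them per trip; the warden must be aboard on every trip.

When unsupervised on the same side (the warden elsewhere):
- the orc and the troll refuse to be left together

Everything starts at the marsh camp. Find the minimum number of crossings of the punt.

5

Counting alone: the warden can take at most 1 across per trip to the dry ground, so moving all 3 needs at least 3 loaded trips out, with a return between consecutive ones — at least 5 crossings.
The plan below uses exactly 5 crossings, so it is optimal:
1. Warden goes to the dry ground with the troll.  [the marsh camp: the elf, the orc | the dry ground: the troll]
2. Warden goes back to the marsh camp alone.  [the marsh camp: the elf, the orc | the dry ground: the troll]
3. Warden goes to the dry ground with the elf.  [the marsh camp: the orc | the dry ground: the elf, the troll]
4. Warden goes back to the marsh camp alone.  [the marsh camp: the orc | the dry ground: the elf, the troll]
5. Warden goes to the dry ground with the orc.  [the marsh camp: — | the dry ground: the elf, the orc, the troll]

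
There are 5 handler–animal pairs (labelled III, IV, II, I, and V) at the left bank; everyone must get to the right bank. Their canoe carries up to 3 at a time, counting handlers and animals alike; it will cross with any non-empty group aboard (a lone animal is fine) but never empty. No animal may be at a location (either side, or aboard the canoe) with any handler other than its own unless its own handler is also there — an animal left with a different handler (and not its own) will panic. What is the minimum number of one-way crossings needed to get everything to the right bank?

11

Counting alone: each trip to the right bank takes at most 3 across and each return brings at least 1 back, so after t trips out (and t−1 returns) at most 3t − (t−1) of the 10 are across; that first reaches 10 at t = 5, so at least 9 crossings are needed.
The safety rule pushes this higher. Following every safe sequence of crossings, the most of the 10 that can be at the right bank as the canoe arrives there on crossing 9 is 9 — never all 10.
So no plan with fewer than 11 crossings exists, and this one achieves 11:
1. animal III and handler III cross → the right bank.
2. handler III crosses ← the left bank.
3. animal I, animal II, and animal IV cross → the right bank.
4. animal III crosses ← the left bank.
5. handler I, handler II, and handler IV cross → the right bank.
6. animal IV and handler IV cross ← the left bank.
7. handler III, handler IV, and handler V cross → the right bank.
8. animal II crosses ← the left bank.
9. animal III and animal IV cross → the right bank.
10. animal III crosses ← the left bank.
11. animal II, animal III, and animal V cross → the right bank.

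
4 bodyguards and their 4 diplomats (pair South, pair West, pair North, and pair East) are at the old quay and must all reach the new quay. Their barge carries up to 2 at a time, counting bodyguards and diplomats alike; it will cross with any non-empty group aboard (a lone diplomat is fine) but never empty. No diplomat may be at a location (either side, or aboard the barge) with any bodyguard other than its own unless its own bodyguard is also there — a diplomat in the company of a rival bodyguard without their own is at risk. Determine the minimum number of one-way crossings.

impossible

Following every safe sequence of crossings from the start, the most of the 8 that can be at the new quay as the barge arrives there on crossings 1, 3, 5 is 2, 3, 4 respectively; the best ever achieved is 4 of 8.
From crossing 7 on, no configuration arises that was not already reachable earlier: only 44 distinct safe configurations (who is on which side, and where the barge is) can ever be reached, none of them has everyone across, and every continuation just revisits them. So no valid plan exists.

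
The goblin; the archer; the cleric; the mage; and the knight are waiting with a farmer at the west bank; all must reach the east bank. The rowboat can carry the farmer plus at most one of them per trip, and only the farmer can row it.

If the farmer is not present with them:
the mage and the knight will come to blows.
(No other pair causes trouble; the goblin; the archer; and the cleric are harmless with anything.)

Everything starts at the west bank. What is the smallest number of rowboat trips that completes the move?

Counting alone: the farmer can take at most 1 across per trip to the east bank, so moving all 5 needs at least 5 loaded trips out, with a return between consecutive ones — at least 9 crossings.
The plan below uses exactly 9 crossings, so it is optimal:
1. Farmer goes to the east bank with the mage.  [the west bank: the archer, the cleric, the goblin, the knight | the east bank: the mage]
2. Farmer goes back to the west bank alone.  [the west bank: the archer, the cleric, the goblin, the knight | the east bank: the mage]
3. Farmer goes to the east bank with the goblin.  [the west bank: the archer, the cleric, the knight | the east bank: the goblin, the mage]
4. Farmer goes back to the west bank alone.  [the west bank: the archer, the cleric, the knight | the east bank: the goblin, the mage]
5. Farmer goes to the east bank with the archer.  [the west bank: the cleric, the knight | the east bank: the archer, the goblin, the mage]
6. Farmer goes back to the west bank alone.  [the west bank: the cleric, the knight | the east bank: the archer, the goblin, the mage]
7. Farmer goes to the east bank with the cleric.  [the west bank: the knight | the east bank: the archer, the cleric, the goblin, the mage]
8. Farmer goes back to the west bank alone.  [the west bank: the knight | the east bank: the archer, the cleric, the goblin, the mage]
9. Farmer goes to the east bank with the knight.  [the west bank: — | the east bank: the archer, the cleric, the goblin, the knight, the mage]

9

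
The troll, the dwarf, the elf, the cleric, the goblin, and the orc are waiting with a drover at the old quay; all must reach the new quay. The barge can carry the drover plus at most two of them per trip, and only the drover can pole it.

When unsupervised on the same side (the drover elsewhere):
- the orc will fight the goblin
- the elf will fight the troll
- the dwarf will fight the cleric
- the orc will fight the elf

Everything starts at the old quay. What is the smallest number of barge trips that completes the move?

Whatever the first load, the items left behind include a forbidden pair without the drover. No opening move is safe, so no plan exists.

impossible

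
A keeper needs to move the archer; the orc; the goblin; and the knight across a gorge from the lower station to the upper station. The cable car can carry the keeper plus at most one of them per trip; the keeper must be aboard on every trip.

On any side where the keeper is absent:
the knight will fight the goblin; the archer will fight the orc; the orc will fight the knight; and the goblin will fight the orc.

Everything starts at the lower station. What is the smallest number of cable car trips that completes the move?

impossible

Whatever the first load, the items left behind include a forbidden pair without the keeper. No opening move is safe, so no plan exists.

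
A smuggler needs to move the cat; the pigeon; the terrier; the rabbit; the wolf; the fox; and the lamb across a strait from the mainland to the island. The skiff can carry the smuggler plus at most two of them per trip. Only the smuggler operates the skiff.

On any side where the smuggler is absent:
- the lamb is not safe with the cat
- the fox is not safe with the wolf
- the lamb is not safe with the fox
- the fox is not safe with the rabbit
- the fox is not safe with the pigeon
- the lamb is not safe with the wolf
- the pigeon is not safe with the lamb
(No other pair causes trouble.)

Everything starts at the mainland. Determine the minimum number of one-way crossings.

Counting alone: the smuggler can take at most 2 across per trip to the island, so moving all 7 needs at least 4 loaded trips out, with a return between consecutive ones — at least 7 crossings.
The safety rule pushes this higher. Following every safe sequence of crossings, the most of the 7 that can be at the island as the skiff arrives there on crossings 7, 9 is 5, 6 respectively — never all 7.
So no plan with fewer than 11 crossings exists, and this one achieves 11:
1. Smuggler goes to the island with the fox and the lamb.  [the mainland: the cat, the pigeon, the rabbit, the terrier, the wolf | the island: the fox, the lamb]
2. Smuggler goes back to the mainland with the fox.  [the mainland: the cat, the fox, the pigeon, the rabbit, the terrier, the wolf | the island: the lamb]
3. Smuggler goes to the island with the cat and the fox.  [the mainland: the pigeon, the rabbit, the terrier, the wolf | the island: the cat, the fox, the lamb]
4. Smuggler goes back to the mainland with the lamb.  [the mainland: the lamb, the pigeon, the rabbit, the terrier, the wolf | the island: the cat, the fox]
5. Smuggler goes to the island with the pigeon and the wolf.  [the mainland: the lamb, the rabbit, the terrier | the island: the cat, the fox, the pigeon, the wolf]
6. Smuggler goes back to the mainland with the fox.  [the mainland: the fox, the lamb, the rabbit, the terrier | the island: the cat, the pigeon, the wolf]
7. Smuggler goes to the island with the fox and the terrier.  [the mainland: the lamb, the rabbit | the island: the cat, the fox, the pigeon, the terrier, the wolf]
8. Smuggler goes back to the mainland with the fox.  [the mainland: the fox, the lamb, the rabbit | the island: the cat, the pigeon, the terrier, the wolf]
9. Smuggler goes to the island with the fox and the rabbit.  [the mainland: the lamb | the island: the cat, the fox, the pigeon, the rabbit, the terrier, the wolf]
10. Smuggler goes back to the mainland with the fox.  [the mainland: the fox, the lamb | the island: the cat, the pigeon, the rabbit, the terrier, the wolf]
11. Smuggler goes to the island with the fox and the lamb.  [the mainland: — | the island: the cat, the fox, the lamb, the pigeon, the rabbit, the terrier, the wolf]

11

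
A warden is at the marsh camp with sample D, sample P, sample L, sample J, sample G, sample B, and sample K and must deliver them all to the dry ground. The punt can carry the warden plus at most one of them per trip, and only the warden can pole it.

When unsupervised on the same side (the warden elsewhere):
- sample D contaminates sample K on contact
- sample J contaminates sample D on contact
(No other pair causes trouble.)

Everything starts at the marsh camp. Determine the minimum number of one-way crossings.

Counting alone: the warden can take at most 1 across per trip to the dry ground, so moving all 7 needs at least 7 loaded trips out, with a return between consecutive ones — at least 13 crossings.
The safety rule pushes this higher. Following every safe sequence of crossings, the most of the 7 that can be at the dry ground as the punt arrives there on crossing 13 is 6 — never all 7.
So no plan with fewer than 15 crossings exists, and this one achieves 15:
1. Warden goes to the dry ground with sample D.  [the marsh camp: sample B, sample G, sample J, sample K, sample L, sample P | the dry ground: sample D]
2. Warden goes back to the marsh camp alone.  [the marsh camp: sample B, sample G, sample J, sample K, sample L, sample P | the dry ground: sample D]
3. Warden goes to the dry ground with sample P.  [the marsh camp: sample B, sample G, sample J, sample K, sample L | the dry ground: sample D, sample P]
4. Warden goes back to the marsh camp alone.  [the marsh camp: sample B, sample G, sample J, sample K, sample L | the dry ground: sample D, sample P]
5. Warden goes to the dry ground with sample L.  [the marsh camp: sample B, sample G, sample J, sample K | the dry ground: sample D, sample L, sample P]
6. Warden goes back to the marsh camp alone.  [the marsh camp: sample B, sample G, sample J, sample K | the dry ground: sample D, sample L, sample P]
7. Warden goes to the dry ground with sample J.  [the marsh camp: sample B, sample G, sample K | the dry ground: sample D, sample J, sample L, sample P]
8. Warden goes back to the marsh camp with sample D.  [the marsh camp: sample B, sample D, sample G, sample K | the dry ground: sample J, sample L, sample P]
9. Warden goes to the dry ground with sample K.  [the marsh camp: sample B, sample D, sample G | the dry ground: sample J, sample K, sample L, sample P]
10. Warden goes back to the marsh camp alone.  [the marsh camp: sample B, sample D, sample G | the dry ground: sample J, sample K, sample L, sample P]
11. Warden goes to the dry ground with sample G.  [the marsh camp: sample B, sample D | the dry ground: sample G, sample J, sample K, sample L, sample P]
12. Warden goes back to the marsh camp alone.  [the marsh camp: sample B, sample D | the dry ground: sample G, sample J, sample K, sample L, sample P]
13. Warden goes to the dry ground with sample B.  [the marsh camp: sample D | the dry ground: sample B, sample G, sample J, sample K, sample L, sample P]
14. Warden goes back to the marsh camp alone.  [the marsh camp: sample D | the dry ground: sample B, sample G, sample J, sample K, sample L, sample P]
15. Warden goes to the dry ground with sample D.  [the marsh camp: — | the dry ground: sample B, sample D, sample G, sample J, sample K, sample L, sample P]

15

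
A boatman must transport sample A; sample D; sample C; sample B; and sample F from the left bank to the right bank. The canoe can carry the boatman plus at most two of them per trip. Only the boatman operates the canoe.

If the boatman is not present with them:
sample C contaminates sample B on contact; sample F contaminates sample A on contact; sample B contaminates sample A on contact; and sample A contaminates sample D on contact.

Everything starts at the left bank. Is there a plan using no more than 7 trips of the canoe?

Yes

Yes — this plan uses 5 crossings (≤ 7):
1. Boatman goes to the right bank with sample A and sample C.  [the left bank: sample B, sample D, sample F | the right bank: sample A, sample C]
2. Boatman goes back to the left bank alone.  [the left bank: sample B, sample D, sample F | the right bank: sample A, sample C]
3. Boatman goes to the right bank with sample D and sample F.  [the left bank: sample B | the right bank: sample A, sample C, sample D, sample F]
4. Boatman goes back to the left bank with sample A.  [the left bank: sample A, sample B | the right bank: sample C, sample D, sample F]
5. Boatman goes to the right bank with sample A and sample B.  [the left bank: — | the right bank: sample A, sample B, sample C, sample D, sample F]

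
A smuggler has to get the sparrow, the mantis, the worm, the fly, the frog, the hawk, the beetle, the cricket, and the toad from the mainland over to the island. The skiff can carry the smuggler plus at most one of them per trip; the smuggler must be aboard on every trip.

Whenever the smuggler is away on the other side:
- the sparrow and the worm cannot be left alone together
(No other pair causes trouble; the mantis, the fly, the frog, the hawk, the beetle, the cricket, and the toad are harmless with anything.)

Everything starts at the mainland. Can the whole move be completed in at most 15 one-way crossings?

No

Counting alone: the smuggler can take at most 1 across per trip to the island, so moving all 9 needs at least 9 loaded trips out, with a return between consecutive ones — at least 17 crossings.
Since 15 < 17, 15 crossings cannot be enough. (The shortest complete plan in fact takes 17:)
1. Smuggler goes to the island with the sparrow.  [the mainland: the beetle, the cricket, the fly, the frog, the hawk, the mantis, the toad, the worm | the island: the sparrow]
2. Smuggler goes back to the mainland alone.  [the mainland: the beetle, the cricket, the fly, the frog, the hawk, the mantis, the toad, the worm | the island: the sparrow]
3. Smuggler goes to the island with the mantis.  [the mainland: the beetle, the cricket, the fly, the frog, the hawk, the toad, the worm | the island: the mantis, the sparrow]
4. Smuggler goes back to the mainland alone.  [the mainland: the beetle, the cricket, the fly, the frog, the hawk, the toad, the worm | the island: the mantis, the sparrow]
5. Smuggler goes to the island with the fly.  [the mainland: the beetle, the cricket, the frog, the hawk, the toad, the worm | the island: the fly, the mantis, the sparrow]
6. Smuggler goes back to the mainland alone.  [the mainland: the beetle, the cricket, the frog, the hawk, the toad, the worm | the island: the fly, the mantis, the sparrow]
7. Smuggler goes to the island with the frog.  [the mainland: the beetle, the cricket, the hawk, the toad, the worm | the island: the fly, the frog, the mantis, the sparrow]
8. Smuggler goes back to the mainland alone.  [the mainland: the beetle, the cricket, the hawk, the toad, the worm | the island: the fly, the frog, the mantis, the sparrow]
9. Smuggler goes to the island with the hawk.  [the mainland: the beetle, the cricket, the toad, the worm | the island: the fly, the frog, the hawk, the mantis, the sparrow]
10. Smuggler goes back to the mainland alone.  [the mainland: the beetle, the cricket, the toad, the worm | the island: the fly, the frog, the hawk, the mantis, the sparrow]
11. Smuggler goes to the island with the beetle.  [the mainland: the cricket, the toad, the worm | the island: the beetle, the fly, the frog, the hawk, the mantis, the sparrow]
12. Smuggler goes back to the mainland alone.  [the mainland: the cricket, the toad, the worm | the island: the beetle, the fly, the frog, the hawk, the mantis, the sparrow]
13. Smuggler goes to the island with the cricket.  [the mainland: the toad, the worm | the island: the beetle, the cricket, the fly, the frog, the hawk, the mantis, the sparrow]
14. Smuggler goes back to the mainland alone.  [the mainland: the toad, the worm | the island: the beetle, the cricket, the fly, the frog, the hawk, the mantis, the sparrow]
15. Smuggler goes to the island with the toad.  [the mainland: the worm | the island: the beetle, the cricket, the fly, the frog, the hawk, the mantis, the sparrow, the toad]
16. Smuggler goes back to the mainland alone.  [the mainland: the worm | the island: the beetle, the cricket, the fly, the frog, the hawk, the mantis, the sparrow, the toad]
17. Smuggler goes to the island with the worm.  [the mainland: — | the island: the beetle, the cricket, the fly, the frog, the hawk, the mantis, the sparrow, the toad, the worm]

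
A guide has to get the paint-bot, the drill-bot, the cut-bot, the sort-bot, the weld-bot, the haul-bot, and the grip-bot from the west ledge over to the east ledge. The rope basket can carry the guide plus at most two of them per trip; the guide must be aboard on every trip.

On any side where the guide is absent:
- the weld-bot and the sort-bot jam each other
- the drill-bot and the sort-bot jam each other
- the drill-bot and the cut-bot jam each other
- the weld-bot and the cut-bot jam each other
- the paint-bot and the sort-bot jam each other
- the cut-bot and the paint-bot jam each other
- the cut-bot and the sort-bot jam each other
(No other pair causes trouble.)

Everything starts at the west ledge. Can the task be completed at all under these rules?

Following every safe sequence of crossings from the start, the most of the 7 that can be at the east ledge as the rope basket arrives there on crossings 1, 3, 5, 7 is 2, 3, 4, 5 respectively; the best ever achieved is 5 of 7.
From crossing 9 on, no configuration arises that was not already reachable earlier: only 40 distinct safe configurations (who is on which side, and where the rope basket is) can ever be reached, none of them has everyone across, and every continuation just revisits them. So no valid plan exists.

No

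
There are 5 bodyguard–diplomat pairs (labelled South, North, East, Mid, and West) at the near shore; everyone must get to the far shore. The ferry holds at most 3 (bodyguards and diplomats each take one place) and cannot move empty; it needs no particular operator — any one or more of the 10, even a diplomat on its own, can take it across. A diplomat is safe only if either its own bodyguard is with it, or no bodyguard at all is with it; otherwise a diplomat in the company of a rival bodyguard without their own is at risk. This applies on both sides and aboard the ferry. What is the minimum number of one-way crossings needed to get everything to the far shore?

11

Counting alone: each trip to the far shore takes at most 3 across and each return brings at least 1 back, so after t trips out (and t−1 returns) at most 3t − (t−1) of the 10 are across; that first reaches 10 at t = 5, so at least 9 crossings are needed.
The safety rule pushes this higher. Following every safe sequence of crossings, the most of the 10 that can be at the far shore as the ferry arrives there on crossing 9 is 9 — never all 10.
So no plan with fewer than 11 crossings exists, and this one achieves 11:
1. bodyguard South and diplomat South cross → the far shore.
2. bodyguard South crosses ← the near shore.
3. diplomat East, diplomat Mid, and diplomat North cross → the far shore.
4. diplomat South crosses ← the near shore.
5. bodyguard East, bodyguard Mid, and bodyguard North cross → the far shore.
6. bodyguard North and diplomat North cross ← the near shore.
7. bodyguard North, bodyguard South, and bodyguard West cross → the far shore.
8. diplomat East crosses ← the near shore.
9. diplomat North and diplomat South cross → the far shore.
10. diplomat South crosses ← the near shore.
11. diplomat East, diplomat South, and diplomat West cross → the far shore.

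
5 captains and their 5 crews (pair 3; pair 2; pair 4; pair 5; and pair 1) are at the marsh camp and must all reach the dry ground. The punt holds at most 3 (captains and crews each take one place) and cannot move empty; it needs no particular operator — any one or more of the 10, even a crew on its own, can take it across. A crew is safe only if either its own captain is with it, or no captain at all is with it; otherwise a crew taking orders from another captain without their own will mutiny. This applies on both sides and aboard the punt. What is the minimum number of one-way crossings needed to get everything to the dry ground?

11

Counting alone: each trip to the dry ground takes at most 3 across and each return brings at least 1 back, so after t trips out (and t−1 returns) at most 3t − (t−1) of the 10 are across; that first reaches 10 at t = 5, so at least 9 crossings are needed.
The safety rule pushes this higher. Following every safe sequence of crossings, the most of the 10 that can be at the dry ground as the punt arrives there on crossing 9 is 9 — never all 10.
So no plan with fewer than 11 crossings exists, and this one achieves 11:
1. captain 3 and crew 3 cross → the dry ground.
2. captain 3 crosses ← the marsh camp.
3. crew 2, crew 4, and crew 5 cross → the dry ground.
4. crew 3 crosses ← the marsh camp.
5. captain 2, captain 4, and captain 5 cross → the dry ground.
6. captain 2 and crew 2 cross ← the marsh camp.
7. captain 1, captain 2, and captain 3 cross → the dry ground.
8. crew 4 crosses ← the marsh camp.
9. crew 2 and crew 3 cross → the dry ground.
10. crew 3 crosses ← the marsh camp.
11. crew 1, crew 3, and crew 4 cross → the dry ground.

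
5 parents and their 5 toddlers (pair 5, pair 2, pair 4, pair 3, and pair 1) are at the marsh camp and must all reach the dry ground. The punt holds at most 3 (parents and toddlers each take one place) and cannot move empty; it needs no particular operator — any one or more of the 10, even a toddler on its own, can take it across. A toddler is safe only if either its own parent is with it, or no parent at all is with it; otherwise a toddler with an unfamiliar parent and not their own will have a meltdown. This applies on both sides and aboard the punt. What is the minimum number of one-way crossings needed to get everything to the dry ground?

Counting alone: each trip to the dry ground takes at most 3 across and each return brings at least 1 back, so after t trips out (and t−1 returns) at most 3t − (t−1) of the 10 are across; that first reaches 10 at t = 5, so at least 9 crossings are needed.
The safety rule pushes this higher. Following every safe sequence of crossings, the most of the 10 that can be at the dry ground as the punt arrives there on crossing 9 is 9 — never all 10.
So no plan with fewer than 11 crossings exists, and this one achieves 11:
1. parent 5 and toddler 5 cross → the dry ground.
2. parent 5 crosses ← the marsh camp.
3. toddler 2, toddler 3, and toddler 4 cross → the dry ground.
4. toddler 5 crosses ← the marsh camp.
5. parent 2, parent 3, and parent 4 cross → the dry ground.
6. parent 2 and toddler 2 cross ← the marsh camp.
7. parent 1, parent 2, and parent 5 cross → the dry ground.
8. toddler 4 crosses ← the marsh camp.
9. toddler 2 and toddler 5 cross → the dry ground.
10. toddler 5 crosses ← the marsh camp.
11. toddler 1, toddler 4, and toddler 5 cross → the dry ground.

11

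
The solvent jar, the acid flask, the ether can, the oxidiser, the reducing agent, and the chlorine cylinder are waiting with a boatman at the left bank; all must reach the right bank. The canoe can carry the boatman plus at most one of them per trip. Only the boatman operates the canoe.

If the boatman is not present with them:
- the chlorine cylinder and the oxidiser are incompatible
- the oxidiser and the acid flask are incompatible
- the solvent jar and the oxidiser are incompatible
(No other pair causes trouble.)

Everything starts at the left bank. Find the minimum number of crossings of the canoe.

impossible

Following every safe sequence of crossings from the start, the most of the 6 that can be at the right bank as the canoe arrives there on crossings 1, 3, 5, 7 is 1, 2, 3, 4 respectively; the best ever achieved is 4 of 6.
From crossing 9 on, no configuration arises that was not already reachable earlier: only 36 distinct safe configurations (who is on which side, and where the canoe is) can ever be reached, none of them has everyone across, and every continuation just revisits them. So no valid plan exists.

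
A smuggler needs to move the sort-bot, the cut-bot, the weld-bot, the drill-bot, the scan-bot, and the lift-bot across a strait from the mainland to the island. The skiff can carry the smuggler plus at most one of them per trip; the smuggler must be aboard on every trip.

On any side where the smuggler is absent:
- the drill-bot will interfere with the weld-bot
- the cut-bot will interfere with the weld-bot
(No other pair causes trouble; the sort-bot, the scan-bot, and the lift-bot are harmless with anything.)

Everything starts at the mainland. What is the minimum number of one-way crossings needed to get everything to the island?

13

Counting alone: the smuggler can take at most 1 across per trip to the island, so moving all 6 needs at least 6 loaded trips out, with a return between consecutive ones — at least 11 crossings.
The safety rule pushes this higher. Following every safe sequence of crossings, the most of the 6 that can be at the island as the skiff arrives there on crossing 11 is 5 — never all 6.
So no plan with fewer than 13 crossings exists, and this one achieves 13:
1. Smuggler goes to the island with the weld-bot.
2. Smuggler goes back to the mainland alone.
3. Smuggler goes to the island with the sort-bot.
4. Smuggler goes back to the mainland alone.
5. Smuggler goes to the island with the cut-bot.
6. Smuggler goes back to the mainland with the weld-bot.
7. Smuggler goes to the island with the drill-bot.
8. Smuggler goes back to the mainland alone.
9. Smuggler goes to the island with the scan-bot.
10. Smuggler goes back to the mainland alone.
11. Smuggler goes to the island with the lift-bot.
12. Smuggler goes back to the mainland alone.
13. Smuggler goes to the island with the weld-bot.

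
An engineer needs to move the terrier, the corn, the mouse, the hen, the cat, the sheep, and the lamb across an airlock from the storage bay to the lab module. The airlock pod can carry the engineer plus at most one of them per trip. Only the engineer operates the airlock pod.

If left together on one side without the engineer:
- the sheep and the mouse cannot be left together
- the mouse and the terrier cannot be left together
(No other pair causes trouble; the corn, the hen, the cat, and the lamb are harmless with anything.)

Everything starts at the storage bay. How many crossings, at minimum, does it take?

15

Counting alone: the engineer can take at most 1 across per trip to the lab module, so moving all 7 needs at least 7 loaded trips out, with a return between consecutive ones — at least 13 crossings.
The safety rule pushes this higher. Following every safe sequence of crossings, the most of the 7 that can be at the lab module as the airlock pod arrives there on crossing 13 is 6 — never all 7.
So no plan with fewer than 15 crossings exists, and this one achieves 15:
1. Engineer goes to the lab module with the mouse.
2. Engineer goes back to the storage bay alone.
3. Engineer goes to the lab module with the terrier.
4. Engineer goes back to the storage bay with the mouse.
5. Engineer goes to the lab module with the sheep.
6. Engineer goes back to the storage bay alone.
7. Engineer goes to the lab module with the corn.
8. Engineer goes back to the storage bay alone.
9. Engineer goes to the lab module with the hen.
10. Engineer goes back to the storage bay alone.
11. Engineer goes to the lab module with the cat.
12. Engineer goes back to the storage bay alone.
13. Engineer goes to the lab module with the lamb.
14. Engineer goes back to the storage bay alone.
15. Engineer goes to the lab module with the mouse.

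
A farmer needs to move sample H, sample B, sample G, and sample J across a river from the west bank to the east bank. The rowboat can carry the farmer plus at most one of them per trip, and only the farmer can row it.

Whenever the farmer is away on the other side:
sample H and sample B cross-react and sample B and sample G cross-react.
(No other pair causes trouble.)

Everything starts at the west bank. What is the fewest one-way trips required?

Counting alone: the farmer can take at most 1 across per trip to the east bank, so moving all 4 needs at least 4 loaded trips out, with a return between consecutive ones — at least 7 crossings.
The safety rule pushes this higher. Following every safe sequence of crossings, the most of the 4 that can be at the east bank as the rowboat arrives there on crossing 7 is 3 — never all 4.
So no plan with fewer than 9 crossings exists, and this one achieves 9:
1. Farmer goes to the east bank with sample B.
2. Farmer goes back to the west bank alone.
3. Farmer goes to the east bank with sample H.
4. Farmer goes back to the west bank with sample B.
5. Farmer goes to the east bank with sample G.
6. Farmer goes back to the west bank alone.
7. Farmer goes to the east bank with sample J.
8. Farmer goes back to the west bank alone.
9. Farmer goes to the east bank with sample B.

9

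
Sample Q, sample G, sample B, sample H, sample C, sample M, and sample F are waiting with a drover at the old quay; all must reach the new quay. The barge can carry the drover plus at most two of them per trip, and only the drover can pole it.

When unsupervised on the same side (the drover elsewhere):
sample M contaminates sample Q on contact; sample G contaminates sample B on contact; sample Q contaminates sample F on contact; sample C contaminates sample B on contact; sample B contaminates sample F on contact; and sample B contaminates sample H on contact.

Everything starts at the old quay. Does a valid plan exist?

Yes

1. Drover goes to the new quay with sample B and sample Q.  [the old quay: sample C, sample F, sample G, sample H, sample M | the new quay: sample B, sample Q]
2. Drover goes back to the old quay alone.  [the old quay: sample C, sample F, sample G, sample H, sample M | the new quay: sample B, sample Q]
3. Drover goes to the new quay with sample M.  [the old quay: sample C, sample F, sample G, sample H | the new quay: sample B, sample M, sample Q]
4. Drover goes back to the old quay with sample Q.  [the old quay: sample C, sample F, sample G, sample H, sample Q | the new quay: sample B, sample M]
5. Drover goes to the new quay with sample F and sample G.  [the old quay: sample C, sample H, sample Q | the new quay: sample B, sample F, sample G, sample M]
6. Drover goes back to the old quay with sample B.  [the old quay: sample B, sample C, sample H, sample Q | the new quay: sample F, sample G, sample M]
7. Drover goes to the new quay with sample C and sample H.  [the old quay: sample B, sample Q | the new quay: sample C, sample F, sample G, sample H, sample M]
8. Drover goes back to the old quay alone.  [the old quay: sample B, sample Q | the new quay: sample C, sample F, sample G, sample H, sample M]
9. Drover goes to the new quay with sample B and sample Q.  [the old quay: — | the new quay: sample B, sample C, sample F, sample G, sample H, sample M, sample Q]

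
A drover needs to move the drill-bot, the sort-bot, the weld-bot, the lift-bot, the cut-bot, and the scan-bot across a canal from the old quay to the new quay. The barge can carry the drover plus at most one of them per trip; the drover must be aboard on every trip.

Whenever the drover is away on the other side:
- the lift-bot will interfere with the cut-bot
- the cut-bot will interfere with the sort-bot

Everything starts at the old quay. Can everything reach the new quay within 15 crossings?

Yes

Yes — this plan uses 13 crossings (≤ 15):
1. Drover goes to the new quay with the cut-bot.
2. Drover goes back to the old quay alone.
3. Drover goes to the new quay with the drill-bot.
4. Drover goes back to the old quay alone.
5. Drover goes to the new quay with the sort-bot.
6. Drover goes back to the old quay with the cut-bot.
7. Drover goes to the new quay with the lift-bot.
8. Drover goes back to the old quay alone.
9. Drover goes to the new quay with the weld-bot.
10. Drover goes back to the old quay alone.
11. Drover goes to the new quay with the scan-bot.
12. Drover goes back to the old quay alone.
13. Drover goes to the new quay with the cut-bot.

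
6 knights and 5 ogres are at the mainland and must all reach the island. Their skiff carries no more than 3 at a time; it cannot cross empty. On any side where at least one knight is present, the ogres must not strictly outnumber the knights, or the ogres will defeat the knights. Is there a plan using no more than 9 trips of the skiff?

Yes — this plan uses 9 crossings (≤ 9):
1. 3 ogres → the island.  (the mainland: 6K 2O; the island: 0K 3O)
2. 1 ogre ← the mainland.  (the mainland: 6K 3O; the island: 0K 2O)
3. 3 knights → the island.  (the mainland: 3K 3O; the island: 3K 2O)
4. 1 knight ← the mainland.  (the mainland: 4K 3O; the island: 2K 2O)
5. 2 knights and 1 ogre → the island.  (the mainland: 2K 2O; the island: 4K 3O)
6. 1 knight ← the mainland.  (the mainland: 3K 2O; the island: 3K 3O)
7. 2 knights and 1 ogre → the island.  (the mainland: 1K 1O; the island: 5K 4O)
8. 1 knight ← the mainland.  (the mainland: 2K 1O; the island: 4K 4O)
9. 2 knights and 1 ogre → the island.  (the mainland: 0K 0O; the island: 6K 5O)

Yes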